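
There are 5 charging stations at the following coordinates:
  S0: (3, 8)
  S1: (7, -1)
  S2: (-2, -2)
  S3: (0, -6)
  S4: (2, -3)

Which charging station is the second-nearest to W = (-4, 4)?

Since √ is increasing, it suffices to compare squared distances:
|WS0|² = (-4−3)² + (4−8)² = 49 + 16 = 65
|WS1|² = (-4−7)² + (4−(-1))² = 121 + 25 = 146
|WS2|² = (-4−(-2))² + (4−(-2))² = 4 + 36 = 40
|WS3|² = (-4−0)² + (4−(-6))² = 16 + 100 = 116
|WS4|² = (-4−2)² + (4−(-3))² = 36 + 49 = 85
Sorted ascending: S2, S0, S4, … — the second-nearest is S0.

S0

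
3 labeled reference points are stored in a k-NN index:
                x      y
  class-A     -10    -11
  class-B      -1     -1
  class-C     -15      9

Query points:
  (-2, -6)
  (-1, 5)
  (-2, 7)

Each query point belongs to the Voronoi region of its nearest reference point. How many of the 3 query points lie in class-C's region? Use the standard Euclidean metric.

0

(-2, -6) — d² to each: class-A:89, class-B:26, class-C:394 → nearest is class-B
(-1, 5) — d² to each: class-A:337, class-B:36, class-C:212 → nearest is class-B
(-2, 7) — d² to each: class-A:388, class-B:65, class-C:173 → nearest is class-B
0 of the 3 points have class-C as nearest.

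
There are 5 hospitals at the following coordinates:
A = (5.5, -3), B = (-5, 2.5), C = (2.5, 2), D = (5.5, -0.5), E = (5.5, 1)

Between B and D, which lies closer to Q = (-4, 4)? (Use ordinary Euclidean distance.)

B

Compare squared distances:
|QB|² = (-4−(-5))² + (4−2.5)² = 1 + 2.25 = 3.25
|QD|² = (-4−5.5)² + (4−(-0.5))² = 90.25 + 20.25 = 110.5
3.25 < 110.5, so B is closer.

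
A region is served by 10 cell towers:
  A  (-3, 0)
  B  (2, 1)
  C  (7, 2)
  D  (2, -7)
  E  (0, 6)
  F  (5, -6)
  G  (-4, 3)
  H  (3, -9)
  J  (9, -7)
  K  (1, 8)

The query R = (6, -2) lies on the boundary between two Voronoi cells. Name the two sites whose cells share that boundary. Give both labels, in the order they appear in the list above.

C and F

Squared distances from R to each site:
|RA|² = (6−(-3))² + (-2−0)² = 81 + 4 = 85
|RB|² = (6−2)² + (-2−1)² = 16 + 9 = 25
|RC|² = (6−7)² + (-2−2)² = 1 + 16 = 17
|RD|² = (6−2)² + (-2−(-7))² = 16 + 25 = 41
|RE|² = (6−0)² + (-2−6)² = 36 + 64 = 100
|RF|² = (6−5)² + (-2−(-6))² = 1 + 16 = 17
|RG|² = (6−(-4))² + (-2−3)² = 100 + 25 = 125
|RH|² = (6−3)² + (-2−(-9))² = 9 + 49 = 58
|RJ|² = (6−9)² + (-2−(-7))² = 9 + 25 = 34
|RK|² = (6−1)² + (-2−8)² = 25 + 100 = 125
R is equidistant from C and F (both at squared distance 17), and every other site is strictly farther — so R lies on the C–F Voronoi edge.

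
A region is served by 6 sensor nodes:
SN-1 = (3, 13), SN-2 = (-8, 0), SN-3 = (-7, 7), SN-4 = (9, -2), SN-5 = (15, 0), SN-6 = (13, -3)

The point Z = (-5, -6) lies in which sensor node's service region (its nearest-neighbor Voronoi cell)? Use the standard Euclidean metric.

SN-2

Squared Euclidean distances:
d²(Z, SN-1) = (-5−3)² + (-6−13)² = 64 + 361 = 425
d²(Z, SN-2) = (-5−(-8))² + (-6−0)² = 9 + 36 = 45
d²(Z, SN-3) = (-5−(-7))² + (-6−7)² = 4 + 169 = 173
d²(Z, SN-4) = (-5−9)² + (-6−(-2))² = 196 + 16 = 212
d²(Z, SN-5) = (-5−15)² + (-6−0)² = 400 + 36 = 436
d²(Z, SN-6) = (-5−13)² + (-6−(-3))² = 324 + 9 = 333
SN-2 is nearest.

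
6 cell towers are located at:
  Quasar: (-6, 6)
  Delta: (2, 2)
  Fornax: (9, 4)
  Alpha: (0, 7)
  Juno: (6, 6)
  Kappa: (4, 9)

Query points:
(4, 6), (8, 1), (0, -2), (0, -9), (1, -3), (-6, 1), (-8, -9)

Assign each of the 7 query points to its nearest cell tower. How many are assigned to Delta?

4

(4, 6) — d² to each: Quasar:100, Delta:20, Fornax:29, Alpha:17, Juno:4, Kappa:9 → nearest is Juno
(8, 1) — d² to each: Quasar:221, Delta:37, Fornax:10, Alpha:100, Juno:29, Kappa:80 → nearest is Fornax
(0, -2) — d² to each: Quasar:100, Delta:20, Fornax:117, Alpha:81, Juno:100, Kappa:137 → nearest is Delta
(0, -9) — d² to each: Quasar:261, Delta:125, Fornax:250, Alpha:256, Juno:261, Kappa:340 → nearest is Delta
(1, -3) — d² to each: Quasar:130, Delta:26, Fornax:113, Alpha:101, Juno:106, Kappa:153 → nearest is Delta
(-6, 1) — d² to each: Quasar:25, Delta:65, Fornax:234, Alpha:72, Juno:169, Kappa:164 → nearest is Quasar
(-8, -9) — d² to each: Quasar:229, Delta:221, Fornax:458, Alpha:320, Juno:421, Kappa:468 → nearest is Delta
4 of the 7 points have Delta as nearest.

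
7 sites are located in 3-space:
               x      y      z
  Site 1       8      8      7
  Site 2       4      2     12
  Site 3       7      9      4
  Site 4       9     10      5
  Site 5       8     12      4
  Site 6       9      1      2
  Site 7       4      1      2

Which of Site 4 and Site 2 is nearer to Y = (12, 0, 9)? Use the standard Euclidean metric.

Site 2

Compare squared distances:
d²(Y, Site 4) = (12−9)² + (0−10)² + (9−5)² = 9 + 100 + 16 = 125
d²(Y, Site 2) = (12−4)² + (0−2)² + (9−12)² = 64 + 4 + 9 = 77
125 > 77, so Site 2 is closer.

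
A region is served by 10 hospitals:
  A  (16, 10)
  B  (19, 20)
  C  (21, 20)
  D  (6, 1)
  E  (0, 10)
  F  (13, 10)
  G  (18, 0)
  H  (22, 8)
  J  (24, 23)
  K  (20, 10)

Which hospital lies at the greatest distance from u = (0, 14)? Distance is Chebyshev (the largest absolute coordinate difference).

J

d(u,A) = max(16, 4) = 16
d(u,B) = max(19, 6) = 19
d(u,C) = max(21, 6) = 21
d(u,D) = max(6, 13) = 13
d(u,E) = max(0, 4) = 4
d(u,F) = max(13, 4) = 13
d(u,G) = max(18, 14) = 18
d(u,H) = max(22, 6) = 22
d(u,J) = max(24, 9) = 24
d(u,K) = max(20, 4) = 20
The largest is to J.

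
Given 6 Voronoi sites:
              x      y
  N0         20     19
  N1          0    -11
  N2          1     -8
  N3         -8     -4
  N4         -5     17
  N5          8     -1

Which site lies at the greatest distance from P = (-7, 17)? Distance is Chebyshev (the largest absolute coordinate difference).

d(P,N0) = max(27, 2) = 27
d(P,N1) = max(7, 28) = 28
d(P,N2) = max(8, 25) = 25
d(P,N3) = max(1, 21) = 21
d(P,N4) = max(2, 0) = 2
d(P,N5) = max(15, 18) = 18
The largest is to N1.

N1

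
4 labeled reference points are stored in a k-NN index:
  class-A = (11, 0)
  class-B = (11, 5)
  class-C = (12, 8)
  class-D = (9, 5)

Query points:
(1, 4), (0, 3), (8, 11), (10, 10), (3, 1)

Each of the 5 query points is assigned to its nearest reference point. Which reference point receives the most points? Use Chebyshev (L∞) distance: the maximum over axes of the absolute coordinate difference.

(1, 4) — d to each: class-A:10, class-B:10, class-C:11, class-D:8 → nearest is class-D
(0, 3) — d to each: class-A:11, class-B:11, class-C:12, class-D:9 → nearest is class-D
(8, 11) — d to each: class-A:11, class-B:6, class-C:4, class-D:6 → nearest is class-C
(10, 10) — d to each: class-A:10, class-B:5, class-C:2, class-D:5 → nearest is class-C
(3, 1) — d to each: class-A:8, class-B:8, class-C:9, class-D:6 → nearest is class-D
Tally — class-C:2, class-D:3. class-D captures the most (3).

class-D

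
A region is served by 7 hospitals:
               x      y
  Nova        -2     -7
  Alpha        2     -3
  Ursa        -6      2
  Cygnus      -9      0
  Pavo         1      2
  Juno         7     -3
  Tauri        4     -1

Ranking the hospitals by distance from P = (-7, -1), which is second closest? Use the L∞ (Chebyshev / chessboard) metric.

d(P, Nova) = max(5, 6) = 6
d(P, Alpha) = max(9, 2) = 9
d(P, Ursa) = max(1, 3) = 3
d(P, Cygnus) = max(2, 1) = 2
d(P, Pavo) = max(8, 3) = 8
d(P, Juno) = max(14, 2) = 14
d(P, Tauri) = max(11, 0) = 11
Sorted ascending: Cygnus, Ursa, Nova, … — the second-nearest is Ursa.

Ursa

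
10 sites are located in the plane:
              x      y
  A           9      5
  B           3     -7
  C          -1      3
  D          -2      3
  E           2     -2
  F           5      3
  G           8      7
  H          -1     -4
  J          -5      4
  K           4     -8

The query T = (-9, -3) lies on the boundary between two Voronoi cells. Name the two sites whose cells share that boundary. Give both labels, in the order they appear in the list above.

Squared distances from T to each site:
|TA|² = 324 + 64 = 388
|TB|² = 144 + 16 = 160
|TC|² = 64 + 36 = 100
|TD|² = 49 + 36 = 85
|TE|² = 121 + 1 = 122
|TF|² = 196 + 36 = 232
|TG|² = 289 + 100 = 389
|TH|² = 64 + 1 = 65
|TJ|² = 16 + 49 = 65
|TK|² = 169 + 25 = 194
T is equidistant from H and J (both at squared distance 65), and every other site is strictly farther — so T lies on the H–J Voronoi edge.

H and J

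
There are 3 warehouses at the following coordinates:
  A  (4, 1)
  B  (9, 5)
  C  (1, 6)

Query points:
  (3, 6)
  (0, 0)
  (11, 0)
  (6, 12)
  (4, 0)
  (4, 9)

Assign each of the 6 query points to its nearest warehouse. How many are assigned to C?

2

(3, 6) — d² to each: A:26, B:37, C:4 → nearest is C
(0, 0) — d² to each: A:17, B:106, C:37 → nearest is A
(11, 0) — d² to each: A:50, B:29, C:136 → nearest is B
(6, 12) — d² to each: A:125, B:58, C:61 → nearest is B
(4, 0) — d² to each: A:1, B:50, C:45 → nearest is A
(4, 9) — d² to each: A:64, B:41, C:18 → nearest is C
2 of the 6 points have C as nearest.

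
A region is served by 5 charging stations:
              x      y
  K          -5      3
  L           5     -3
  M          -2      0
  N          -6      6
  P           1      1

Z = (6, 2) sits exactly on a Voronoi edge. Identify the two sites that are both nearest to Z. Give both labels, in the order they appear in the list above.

L and P

Squared distances from Z to each site:
|ZK|² = (6−(-5))² + (2−3)² = 121 + 1 = 122
|ZL|² = (6−5)² + (2−(-3))² = 1 + 25 = 26
|ZM|² = (6−(-2))² + (2−0)² = 64 + 4 = 68
|ZN|² = (6−(-6))² + (2−6)² = 144 + 16 = 160
|ZP|² = (6−1)² + (2−1)² = 25 + 1 = 26
Z is equidistant from L and P (both at squared distance 26), and every other site is strictly farther — so Z lies on the L–P Voronoi edge.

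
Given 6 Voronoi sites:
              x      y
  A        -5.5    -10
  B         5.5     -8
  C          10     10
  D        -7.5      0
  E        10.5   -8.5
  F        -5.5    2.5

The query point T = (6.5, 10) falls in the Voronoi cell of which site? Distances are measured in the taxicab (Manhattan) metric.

C

d(T,A) = 12 + 20 = 32
d(T,B) = 1 + 18 = 19
d(T,C) = 3.5 + 0 = 3.5
d(T,D) = 14 + 10 = 24
d(T,E) = 4 + 18.5 = 22.5
d(T,F) = 12 + 7.5 = 19.5
Minimum is at C.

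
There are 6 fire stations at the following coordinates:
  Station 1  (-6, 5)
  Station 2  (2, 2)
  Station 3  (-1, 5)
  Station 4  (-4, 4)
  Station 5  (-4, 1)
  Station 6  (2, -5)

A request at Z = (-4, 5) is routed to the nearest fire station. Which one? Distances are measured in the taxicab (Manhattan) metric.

d(Z, Station 1) = 2 + 0 = 2
d(Z, Station 2) = 6 + 3 = 9
d(Z, Station 3) = 3 + 0 = 3
d(Z, Station 4) = 0 + 1 = 1
d(Z, Station 5) = 0 + 4 = 4
d(Z, Station 6) = 6 + 10 = 16
Station 4 is nearest.

Station 4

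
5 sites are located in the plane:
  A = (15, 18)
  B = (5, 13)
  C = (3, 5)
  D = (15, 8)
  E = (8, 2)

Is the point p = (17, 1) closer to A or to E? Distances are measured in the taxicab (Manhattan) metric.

E

d(p,A) = |17−15| + |1−18| = 2 + 17 = 19
d(p,E) = |17−8| + |1−2| = 9 + 1 = 10
19 > 10, so E is closer.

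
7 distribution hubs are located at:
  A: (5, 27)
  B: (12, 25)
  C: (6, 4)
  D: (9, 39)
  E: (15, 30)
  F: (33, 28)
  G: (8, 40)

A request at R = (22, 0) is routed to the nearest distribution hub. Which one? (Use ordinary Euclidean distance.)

Since √ is increasing, it suffices to compare squared distances:
|RA|² = (22−5)² + (0−27)² = 289 + 729 = 1018
|RB|² = (22−12)² + (0−25)² = 100 + 625 = 725
|RC|² = (22−6)² + (0−4)² = 256 + 16 = 272
|RD|² = (22−9)² + (0−39)² = 169 + 1521 = 1690
|RE|² = (22−15)² + (0−30)² = 49 + 900 = 949
|RF|² = (22−33)² + (0−28)² = 121 + 784 = 905
|RG|² = (22−8)² + (0−40)² = 196 + 1600 = 1796
C is nearest.

C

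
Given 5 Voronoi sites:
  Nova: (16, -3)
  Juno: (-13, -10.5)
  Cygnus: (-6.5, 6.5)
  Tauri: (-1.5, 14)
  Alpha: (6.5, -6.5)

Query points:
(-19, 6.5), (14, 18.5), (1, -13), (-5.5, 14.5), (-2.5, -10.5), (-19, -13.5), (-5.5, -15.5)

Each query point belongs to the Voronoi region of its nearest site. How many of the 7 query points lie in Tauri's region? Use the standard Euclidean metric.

2

(-19, 6.5) — d² to each: Nova:1315.25, Juno:325, Cygnus:156.25, Tauri:362.5, Alpha:819.25 → nearest is Cygnus
(14, 18.5) — d² to each: Nova:466.25, Juno:1570, Cygnus:564.25, Tauri:260.5, Alpha:681.25 → nearest is Tauri
(1, -13) — d² to each: Nova:325, Juno:202.25, Cygnus:436.5, Tauri:735.25, Alpha:72.5 → nearest is Alpha
(-5.5, 14.5) — d² to each: Nova:768.5, Juno:681.25, Cygnus:65, Tauri:16.25, Alpha:585 → nearest is Tauri
(-2.5, -10.5) — d² to each: Nova:398.5, Juno:110.25, Cygnus:305, Tauri:601.25, Alpha:97 → nearest is Alpha
(-19, -13.5) — d² to each: Nova:1335.25, Juno:45, Cygnus:556.25, Tauri:1062.5, Alpha:699.25 → nearest is Juno
(-5.5, -15.5) — d² to each: Nova:618.5, Juno:81.25, Cygnus:485, Tauri:886.25, Alpha:225 → nearest is Juno
2 of the 7 points have Tauri as nearest.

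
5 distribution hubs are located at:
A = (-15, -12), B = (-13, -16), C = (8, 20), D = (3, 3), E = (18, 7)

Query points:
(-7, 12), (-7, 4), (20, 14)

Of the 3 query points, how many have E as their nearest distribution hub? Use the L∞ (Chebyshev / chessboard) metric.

1

(-7, 12) — d to each: A:24, B:28, C:15, D:10, E:25 → nearest is D
(-7, 4) — d to each: A:16, B:20, C:16, D:10, E:25 → nearest is D
(20, 14) — d to each: A:35, B:33, C:12, D:17, E:7 → nearest is E
1 of the 3 points has E as nearest.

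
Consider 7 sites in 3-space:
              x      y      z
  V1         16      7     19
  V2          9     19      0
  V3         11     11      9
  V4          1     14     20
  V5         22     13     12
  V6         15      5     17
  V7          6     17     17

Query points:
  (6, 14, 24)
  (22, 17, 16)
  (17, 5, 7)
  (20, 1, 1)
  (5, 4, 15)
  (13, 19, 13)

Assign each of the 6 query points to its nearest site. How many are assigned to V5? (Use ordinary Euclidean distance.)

(6, 14, 24) — d² to each: V1:174, V2:610, V3:259, V4:41, V5:401, V6:211, V7:58 → nearest is V4
(22, 17, 16) — d² to each: V1:145, V2:429, V3:206, V4:466, V5:32, V6:194, V7:257 → nearest is V5
(17, 5, 7) — d² to each: V1:149, V2:309, V3:76, V4:506, V5:114, V6:104, V7:365 → nearest is V3
(20, 1, 1) — d² to each: V1:376, V2:446, V3:245, V4:891, V5:269, V6:297, V7:708 → nearest is V3
(5, 4, 15) — d² to each: V1:146, V2:466, V3:121, V4:141, V5:379, V6:105, V7:174 → nearest is V6
(13, 19, 13) — d² to each: V1:189, V2:185, V3:84, V4:218, V5:118, V6:216, V7:69 → nearest is V7
1 of the 6 points has V5 as nearest.

1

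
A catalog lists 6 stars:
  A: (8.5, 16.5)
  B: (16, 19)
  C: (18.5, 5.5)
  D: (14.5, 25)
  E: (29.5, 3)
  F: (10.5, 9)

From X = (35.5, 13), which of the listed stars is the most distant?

A

Squared Euclidean distances:
|XA|² = (35.5−8.5)² + (13−16.5)² = 729 + 12.25 = 741.25
|XB|² = (35.5−16)² + (13−19)² = 380.25 + 36 = 416.25
|XC|² = (35.5−18.5)² + (13−5.5)² = 289 + 56.25 = 345.25
|XD|² = (35.5−14.5)² + (13−25)² = 441 + 144 = 585
|XE|² = (35.5−29.5)² + (13−3)² = 36 + 100 = 136
|XF|² = (35.5−10.5)² + (13−9)² = 625 + 16 = 641
The largest is to A.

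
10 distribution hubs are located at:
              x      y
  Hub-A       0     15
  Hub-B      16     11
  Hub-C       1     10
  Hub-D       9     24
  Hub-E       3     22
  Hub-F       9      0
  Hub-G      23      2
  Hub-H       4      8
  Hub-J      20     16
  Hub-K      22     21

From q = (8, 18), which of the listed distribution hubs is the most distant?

Compare squared distances (the ordering matches that of the actual distances):
d²(q, Hub-A) = (8−0)² + (18−15)² = 64 + 9 = 73
d²(q, Hub-B) = (8−16)² + (18−11)² = 64 + 49 = 113
d²(q, Hub-C) = (8−1)² + (18−10)² = 49 + 64 = 113
d²(q, Hub-D) = (8−9)² + (18−24)² = 1 + 36 = 37
d²(q, Hub-E) = (8−3)² + (18−22)² = 25 + 16 = 41
d²(q, Hub-F) = (8−9)² + (18−0)² = 1 + 324 = 325
d²(q, Hub-G) = (8−23)² + (18−2)² = 225 + 256 = 481
d²(q, Hub-H) = (8−4)² + (18−8)² = 16 + 100 = 116
d²(q, Hub-J) = (8−20)² + (18−16)² = 144 + 4 = 148
d²(q, Hub-K) = (8−22)² + (18−21)² = 196 + 9 = 205
The largest is to Hub-G.

Hub-G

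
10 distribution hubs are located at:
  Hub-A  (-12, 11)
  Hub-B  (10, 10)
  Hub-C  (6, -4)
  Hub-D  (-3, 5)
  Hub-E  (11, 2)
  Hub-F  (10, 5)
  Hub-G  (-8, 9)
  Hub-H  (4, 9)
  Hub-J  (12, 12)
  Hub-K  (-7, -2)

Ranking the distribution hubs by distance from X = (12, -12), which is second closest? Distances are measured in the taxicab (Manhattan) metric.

d(X, Hub-A) = |12−(-12)| + |-12−11| = 24 + 23 = 47
d(X, Hub-B) = |12−10| + |-12−10| = 2 + 22 = 24
d(X, Hub-C) = |12−6| + |-12−(-4)| = 6 + 8 = 14
d(X, Hub-D) = |12−(-3)| + |-12−5| = 15 + 17 = 32
d(X, Hub-E) = |12−11| + |-12−2| = 1 + 14 = 15
d(X, Hub-F) = |12−10| + |-12−5| = 2 + 17 = 19
d(X, Hub-G) = |12−(-8)| + |-12−9| = 20 + 21 = 41
d(X, Hub-H) = |12−4| + |-12−9| = 8 + 21 = 29
d(X, Hub-J) = |12−12| + |-12−12| = 0 + 24 = 24
d(X, Hub-K) = |12−(-7)| + |-12−(-2)| = 19 + 10 = 29
Sorted ascending: Hub-C, Hub-E, Hub-F, … — the second-nearest is Hub-E.

Hub-E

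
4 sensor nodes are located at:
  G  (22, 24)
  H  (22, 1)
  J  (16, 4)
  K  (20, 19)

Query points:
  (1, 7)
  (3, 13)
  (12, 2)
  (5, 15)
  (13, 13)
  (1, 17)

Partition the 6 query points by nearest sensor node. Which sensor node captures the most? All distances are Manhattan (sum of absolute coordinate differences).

J

(1, 7) — d to each: G:38, H:27, J:18, K:31 → nearest is J
(3, 13) — d to each: G:30, H:31, J:22, K:23 → nearest is J
(12, 2) — d to each: G:32, H:11, J:6, K:25 → nearest is J
(5, 15) — d to each: G:26, H:31, J:22, K:19 → nearest is K
(13, 13) — d to each: G:20, H:21, J:12, K:13 → nearest is J
(1, 17) — d to each: G:28, H:37, J:28, K:21 → nearest is K
Tally — J:4, K:2. J captures the most (4).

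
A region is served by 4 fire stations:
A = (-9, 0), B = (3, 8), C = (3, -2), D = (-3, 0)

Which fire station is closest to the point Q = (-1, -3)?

D

Compare squared distances (the ordering matches that of the actual distances):
|QA|² = (-1−(-9))² + (-3−0)² = 64 + 9 = 73
|QB|² = (-1−3)² + (-3−8)² = 16 + 121 = 137
|QC|² = (-1−3)² + (-3−(-2))² = 16 + 1 = 17
|QD|² = (-1−(-3))² + (-3−0)² = 4 + 9 = 13
The smallest is to D, so Q lies in the Voronoi region of D.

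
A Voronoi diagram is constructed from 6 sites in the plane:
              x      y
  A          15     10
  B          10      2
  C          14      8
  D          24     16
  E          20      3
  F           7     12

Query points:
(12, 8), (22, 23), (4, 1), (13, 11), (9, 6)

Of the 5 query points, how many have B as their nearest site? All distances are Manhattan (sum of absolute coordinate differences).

(12, 8) — d to each: A:5, B:8, C:2, D:20, E:13, F:9 → nearest is C
(22, 23) — d to each: A:20, B:33, C:23, D:9, E:22, F:26 → nearest is D
(4, 1) — d to each: A:20, B:7, C:17, D:35, E:18, F:14 → nearest is B
(13, 11) — d to each: A:3, B:12, C:4, D:16, E:15, F:7 → nearest is A
(9, 6) — d to each: A:10, B:5, C:7, D:25, E:14, F:8 → nearest is B
2 of the 5 points have B as nearest.

2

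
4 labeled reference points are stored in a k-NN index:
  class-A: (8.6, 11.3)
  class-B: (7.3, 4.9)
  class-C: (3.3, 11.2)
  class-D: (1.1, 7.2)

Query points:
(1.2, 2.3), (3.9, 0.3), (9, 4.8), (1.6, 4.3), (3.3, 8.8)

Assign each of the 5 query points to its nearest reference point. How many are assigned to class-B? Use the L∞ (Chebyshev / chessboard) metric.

(1.2, 2.3) — d to each: class-A:9, class-B:6.1, class-C:8.9, class-D:4.9 → nearest is class-D
(3.9, 0.3) — d to each: class-A:11, class-B:4.6, class-C:10.9, class-D:6.9 → nearest is class-B
(9, 4.8) — d to each: class-A:6.5, class-B:1.7, class-C:6.4, class-D:7.9 → nearest is class-B
(1.6, 4.3) — d to each: class-A:7, class-B:5.7, class-C:6.9, class-D:2.9 → nearest is class-D
(3.3, 8.8) — d to each: class-A:5.3, class-B:4, class-C:2.4, class-D:2.2 → nearest is class-D
2 of the 5 points have class-B as nearest.

2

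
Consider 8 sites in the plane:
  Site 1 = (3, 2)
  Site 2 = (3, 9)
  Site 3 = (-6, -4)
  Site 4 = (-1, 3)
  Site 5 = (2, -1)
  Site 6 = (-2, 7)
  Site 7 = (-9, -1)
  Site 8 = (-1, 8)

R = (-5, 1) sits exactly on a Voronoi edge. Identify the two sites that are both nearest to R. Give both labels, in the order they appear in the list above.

Site 4 and Site 7

Squared distances from R to each site:
d²(R, Site 1) = 64 + 1 = 65
d²(R, Site 2) = 64 + 64 = 128
d²(R, Site 3) = 1 + 25 = 26
d²(R, Site 4) = 16 + 4 = 20
d²(R, Site 5) = 49 + 4 = 53
d²(R, Site 6) = 9 + 36 = 45
d²(R, Site 7) = 16 + 4 = 20
d²(R, Site 8) = 16 + 49 = 65
R is equidistant from Site 4 and Site 7 (both at squared distance 20), and every other site is strictly farther — so R lies on the Site 4–Site 7 Voronoi edge.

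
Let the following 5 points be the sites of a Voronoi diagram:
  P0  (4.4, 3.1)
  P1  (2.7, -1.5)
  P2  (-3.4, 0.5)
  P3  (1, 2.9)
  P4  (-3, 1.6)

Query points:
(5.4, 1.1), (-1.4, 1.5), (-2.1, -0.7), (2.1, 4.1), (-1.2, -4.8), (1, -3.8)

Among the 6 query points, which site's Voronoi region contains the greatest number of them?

(5.4, 1.1) — d² to each: P0:5, P1:14.05, P2:77.8, P3:22.6, P4:70.81 → nearest is P0
(-1.4, 1.5) — d² to each: P0:36.2, P1:25.81, P2:5, P3:7.72, P4:2.57 → nearest is P4
(-2.1, -0.7) — d² to each: P0:56.69, P1:23.68, P2:3.13, P3:22.57, P4:6.1 → nearest is P2
(2.1, 4.1) — d² to each: P0:6.29, P1:31.72, P2:43.21, P3:2.65, P4:32.26 → nearest is P3
(-1.2, -4.8) — d² to each: P0:93.77, P1:26.1, P2:32.93, P3:64.13, P4:44.2 → nearest is P1
(1, -3.8) — d² to each: P0:59.17, P1:8.18, P2:37.85, P3:44.89, P4:45.16 → nearest is P1
Tally — P0:1, P1:2, P2:1, P3:1, P4:1. P1 captures the most (2).

P1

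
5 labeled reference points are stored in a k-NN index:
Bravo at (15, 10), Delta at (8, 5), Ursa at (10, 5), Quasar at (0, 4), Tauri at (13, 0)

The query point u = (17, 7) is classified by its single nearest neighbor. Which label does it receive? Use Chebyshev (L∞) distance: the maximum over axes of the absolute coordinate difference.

d(u, Bravo) = max(2, 3) = 3
d(u, Delta) = max(9, 2) = 9
d(u, Ursa) = max(7, 2) = 7
d(u, Quasar) = max(17, 3) = 17
d(u, Tauri) = max(4, 7) = 7
The smallest is to Bravo, so u lies in the Voronoi region of Bravo.

Bravo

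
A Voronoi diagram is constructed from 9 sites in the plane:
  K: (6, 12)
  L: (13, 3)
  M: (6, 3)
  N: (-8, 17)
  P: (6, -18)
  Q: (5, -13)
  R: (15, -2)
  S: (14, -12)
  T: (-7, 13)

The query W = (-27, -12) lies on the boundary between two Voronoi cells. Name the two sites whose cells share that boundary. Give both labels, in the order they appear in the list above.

Squared distances from W to each site:
|WK|² = (-27−6)² + (-12−12)² = 1089 + 576 = 1665
|WL|² = (-27−13)² + (-12−3)² = 1600 + 225 = 1825
|WM|² = (-27−6)² + (-12−3)² = 1089 + 225 = 1314
|WN|² = (-27−(-8))² + (-12−17)² = 361 + 841 = 1202
|WP|² = (-27−6)² + (-12−(-18))² = 1089 + 36 = 1125
|WQ|² = (-27−5)² + (-12−(-13))² = 1024 + 1 = 1025
|WR|² = (-27−15)² + (-12−(-2))² = 1764 + 100 = 1864
|WS|² = (-27−14)² + (-12−(-12))² = 1681 + 0 = 1681
|WT|² = (-27−(-7))² + (-12−13)² = 400 + 625 = 1025
W is equidistant from Q and T (both at squared distance 1025), and every other site is strictly farther — so W lies on the Q–T Voronoi edge.

Q and T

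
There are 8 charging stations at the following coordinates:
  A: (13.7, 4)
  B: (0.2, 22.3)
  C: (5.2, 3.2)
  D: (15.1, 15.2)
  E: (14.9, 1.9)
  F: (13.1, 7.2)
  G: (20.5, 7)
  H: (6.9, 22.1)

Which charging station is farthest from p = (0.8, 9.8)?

Since √ is increasing, it suffices to compare squared distances:
|pA|² = 166.41 + 33.64 = 200.05
|pB|² = 0.36 + 156.25 = 156.61
|pC|² = 19.36 + 43.56 = 62.92
|pD|² = 204.49 + 29.16 = 233.65
|pE|² = 198.81 + 62.41 = 261.22
|pF|² = 151.29 + 6.76 = 158.05
|pG|² = 388.09 + 7.84 = 395.93
|pH|² = 37.21 + 151.29 = 188.5
The largest is to G.

G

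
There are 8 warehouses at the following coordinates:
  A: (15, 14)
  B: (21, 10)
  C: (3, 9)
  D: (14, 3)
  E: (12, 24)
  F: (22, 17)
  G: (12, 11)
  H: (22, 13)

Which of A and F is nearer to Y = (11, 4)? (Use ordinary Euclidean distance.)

Compare squared distances:
|YA|² = (11−15)² + (4−14)² = 16 + 100 = 116
|YF|² = (11−22)² + (4−17)² = 121 + 169 = 290
116 < 290, so A is closer.

A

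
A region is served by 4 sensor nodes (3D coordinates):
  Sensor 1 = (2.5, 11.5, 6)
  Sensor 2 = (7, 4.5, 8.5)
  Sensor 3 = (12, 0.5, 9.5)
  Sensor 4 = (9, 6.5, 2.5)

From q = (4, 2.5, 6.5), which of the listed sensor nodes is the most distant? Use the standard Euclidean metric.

Sensor 1

Squared Euclidean distances:
d²(q, Sensor 1) = 2.25 + 81 + 0.25 = 83.5
d²(q, Sensor 2) = 9 + 4 + 4 = 17
d²(q, Sensor 3) = 64 + 4 + 9 = 77
d²(q, Sensor 4) = 25 + 16 + 16 = 57
The largest is to Sensor 1.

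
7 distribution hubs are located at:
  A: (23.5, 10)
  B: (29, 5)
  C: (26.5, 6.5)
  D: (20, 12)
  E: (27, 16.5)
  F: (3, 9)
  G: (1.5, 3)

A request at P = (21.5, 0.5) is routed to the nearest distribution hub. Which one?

Compare squared distances (the ordering matches that of the actual distances):
|PA|² = (21.5−23.5)² + (0.5−10)² = 4 + 90.25 = 94.25
|PB|² = (21.5−29)² + (0.5−5)² = 56.25 + 20.25 = 76.5
|PC|² = (21.5−26.5)² + (0.5−6.5)² = 25 + 36 = 61
|PD|² = (21.5−20)² + (0.5−12)² = 2.25 + 132.25 = 134.5
|PE|² = (21.5−27)² + (0.5−16.5)² = 30.25 + 256 = 286.25
|PF|² = (21.5−3)² + (0.5−9)² = 342.25 + 72.25 = 414.5
|PG|² = (21.5−1.5)² + (0.5−3)² = 400 + 6.25 = 406.25
Minimum is at C.

C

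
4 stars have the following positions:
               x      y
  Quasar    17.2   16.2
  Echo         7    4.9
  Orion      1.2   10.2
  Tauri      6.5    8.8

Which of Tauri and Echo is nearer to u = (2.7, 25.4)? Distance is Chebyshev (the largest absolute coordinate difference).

Tauri

d(u, Tauri) = max(3.8, 16.6) = 16.6
d(u, Echo) = max(4.3, 20.5) = 20.5
16.6 < 20.5, so Tauri is closer.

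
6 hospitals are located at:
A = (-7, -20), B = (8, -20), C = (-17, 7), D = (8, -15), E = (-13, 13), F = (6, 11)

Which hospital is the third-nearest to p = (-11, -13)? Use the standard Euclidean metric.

B

Compare squared distances (the ordering matches that of the actual distances):
|pA|² = (-11−(-7))² + (-13−(-20))² = 16 + 49 = 65
|pB|² = (-11−8)² + (-13−(-20))² = 361 + 49 = 410
|pC|² = (-11−(-17))² + (-13−7)² = 36 + 400 = 436
|pD|² = (-11−8)² + (-13−(-15))² = 361 + 4 = 365
|pE|² = (-11−(-13))² + (-13−13)² = 4 + 676 = 680
|pF|² = (-11−6)² + (-13−11)² = 289 + 576 = 865
Sorted ascending: A, D, B, C, … — the third-nearest is B.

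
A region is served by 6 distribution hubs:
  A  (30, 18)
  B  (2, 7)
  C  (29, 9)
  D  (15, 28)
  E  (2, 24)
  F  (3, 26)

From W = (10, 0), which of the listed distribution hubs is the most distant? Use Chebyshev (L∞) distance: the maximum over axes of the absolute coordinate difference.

D

d(W,A) = max(20, 18) = 20
d(W,B) = max(8, 7) = 8
d(W,C) = max(19, 9) = 19
d(W,D) = max(5, 28) = 28
d(W,E) = max(8, 24) = 24
d(W,F) = max(7, 26) = 26
The largest is to D.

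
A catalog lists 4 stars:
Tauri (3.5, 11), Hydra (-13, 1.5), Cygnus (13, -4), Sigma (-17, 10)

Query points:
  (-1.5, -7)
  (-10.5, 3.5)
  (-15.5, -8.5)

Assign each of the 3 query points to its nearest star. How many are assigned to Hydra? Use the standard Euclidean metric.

3

(-1.5, -7) — d² to each: Tauri:349, Hydra:204.5, Cygnus:219.25, Sigma:529.25 → nearest is Hydra
(-10.5, 3.5) — d² to each: Tauri:252.25, Hydra:10.25, Cygnus:608.5, Sigma:84.5 → nearest is Hydra
(-15.5, -8.5) — d² to each: Tauri:741.25, Hydra:106.25, Cygnus:832.5, Sigma:344.5 → nearest is Hydra
3 of the 3 points have Hydra as nearest.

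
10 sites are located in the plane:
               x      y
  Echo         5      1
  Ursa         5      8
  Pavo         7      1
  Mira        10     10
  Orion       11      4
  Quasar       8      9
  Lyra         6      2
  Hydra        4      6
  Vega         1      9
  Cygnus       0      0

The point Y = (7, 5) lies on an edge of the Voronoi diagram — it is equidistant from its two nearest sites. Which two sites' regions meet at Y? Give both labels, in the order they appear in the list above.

Squared distances from Y to each site:
d²(Y, Echo) = (7−5)² + (5−1)² = 4 + 16 = 20
d²(Y, Ursa) = (7−5)² + (5−8)² = 4 + 9 = 13
d²(Y, Pavo) = (7−7)² + (5−1)² = 0 + 16 = 16
d²(Y, Mira) = (7−10)² + (5−10)² = 9 + 25 = 34
d²(Y, Orion) = (7−11)² + (5−4)² = 16 + 1 = 17
d²(Y, Quasar) = (7−8)² + (5−9)² = 1 + 16 = 17
d²(Y, Lyra) = (7−6)² + (5−2)² = 1 + 9 = 10
d²(Y, Hydra) = (7−4)² + (5−6)² = 9 + 1 = 10
d²(Y, Vega) = (7−1)² + (5−9)² = 36 + 16 = 52
d²(Y, Cygnus) = (7−0)² + (5−0)² = 49 + 25 = 74
Y is equidistant from Lyra and Hydra (both at squared distance 10), and every other site is strictly farther — so Y lies on the Lyra–Hydra Voronoi edge.

Lyra and Hydra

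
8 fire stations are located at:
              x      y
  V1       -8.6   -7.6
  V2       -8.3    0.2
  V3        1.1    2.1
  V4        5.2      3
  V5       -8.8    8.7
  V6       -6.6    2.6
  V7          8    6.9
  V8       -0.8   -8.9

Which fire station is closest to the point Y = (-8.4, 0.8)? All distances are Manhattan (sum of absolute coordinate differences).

V2

d(Y,V1) = |-8.4−(-8.6)| + |0.8−(-7.6)| = 0.2 + 8.4 = 8.6
d(Y,V2) = |-8.4−(-8.3)| + |0.8−0.2| = 0.1 + 0.6 = 0.7
d(Y,V3) = |-8.4−1.1| + |0.8−2.1| = 9.5 + 1.3 = 10.8
d(Y,V4) = |-8.4−5.2| + |0.8−3| = 13.6 + 2.2 = 15.8
d(Y,V5) = |-8.4−(-8.8)| + |0.8−8.7| = 0.4 + 7.9 = 8.3
d(Y,V6) = |-8.4−(-6.6)| + |0.8−2.6| = 1.8 + 1.8 = 3.6
d(Y,V7) = |-8.4−8| + |0.8−6.9| = 16.4 + 6.1 = 22.5
d(Y,V8) = |-8.4−(-0.8)| + |0.8−(-8.9)| = 7.6 + 9.7 = 17.3
The smallest is to V2, so Y lies in the Voronoi region of V2.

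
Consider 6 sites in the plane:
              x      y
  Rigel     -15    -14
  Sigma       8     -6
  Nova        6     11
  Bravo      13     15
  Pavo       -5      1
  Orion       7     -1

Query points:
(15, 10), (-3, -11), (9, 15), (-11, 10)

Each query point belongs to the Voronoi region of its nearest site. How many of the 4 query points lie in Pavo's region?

(15, 10) — d² to each: Rigel:1476, Sigma:305, Nova:82, Bravo:29, Pavo:481, Orion:185 → nearest is Bravo
(-3, -11) — d² to each: Rigel:153, Sigma:146, Nova:565, Bravo:932, Pavo:148, Orion:200 → nearest is Sigma
(9, 15) — d² to each: Rigel:1417, Sigma:442, Nova:25, Bravo:16, Pavo:392, Orion:260 → nearest is Bravo
(-11, 10) — d² to each: Rigel:592, Sigma:617, Nova:290, Bravo:601, Pavo:117, Orion:445 → nearest is Pavo
1 of the 4 points has Pavo as nearest.

1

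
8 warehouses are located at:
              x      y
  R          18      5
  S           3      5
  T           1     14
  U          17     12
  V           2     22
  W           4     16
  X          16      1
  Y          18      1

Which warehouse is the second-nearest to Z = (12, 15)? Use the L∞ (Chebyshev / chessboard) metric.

W

d(Z,R) = max(6, 10) = 10
d(Z,S) = max(9, 10) = 10
d(Z,T) = max(11, 1) = 11
d(Z,U) = max(5, 3) = 5
d(Z,V) = max(10, 7) = 10
d(Z,W) = max(8, 1) = 8
d(Z,X) = max(4, 14) = 14
d(Z,Y) = max(6, 14) = 14
Sorted ascending: U, W, R, … — the second-nearest is W.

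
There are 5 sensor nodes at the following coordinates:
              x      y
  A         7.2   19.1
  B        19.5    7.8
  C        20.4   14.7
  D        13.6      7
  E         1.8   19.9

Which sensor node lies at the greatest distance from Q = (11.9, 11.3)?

E

Compare squared distances (the ordering matches that of the actual distances):
|QA|² = (11.9−7.2)² + (11.3−19.1)² = 22.09 + 60.84 = 82.93
|QB|² = (11.9−19.5)² + (11.3−7.8)² = 57.76 + 12.25 = 70.01
|QC|² = (11.9−20.4)² + (11.3−14.7)² = 72.25 + 11.56 = 83.81
|QD|² = (11.9−13.6)² + (11.3−7)² = 2.89 + 18.49 = 21.38
|QE|² = (11.9−1.8)² + (11.3−19.9)² = 102.01 + 73.96 = 175.97
The largest is to E.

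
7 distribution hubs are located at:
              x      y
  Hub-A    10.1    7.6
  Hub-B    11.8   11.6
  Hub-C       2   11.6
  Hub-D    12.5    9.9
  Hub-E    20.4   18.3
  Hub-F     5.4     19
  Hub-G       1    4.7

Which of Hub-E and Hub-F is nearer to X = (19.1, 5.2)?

Compare squared distances:
d²(X, Hub-E) = (19.1−20.4)² + (5.2−18.3)² = 1.69 + 171.61 = 173.3
d²(X, Hub-F) = (19.1−5.4)² + (5.2−19)² = 187.69 + 190.44 = 378.13
173.3 < 378.13, so Hub-E is closer.

Hub-E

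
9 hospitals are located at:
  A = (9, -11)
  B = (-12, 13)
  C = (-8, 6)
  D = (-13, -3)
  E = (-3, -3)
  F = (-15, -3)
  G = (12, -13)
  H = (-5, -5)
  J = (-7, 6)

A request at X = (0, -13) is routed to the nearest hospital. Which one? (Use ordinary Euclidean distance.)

A

Compare squared distances (the ordering matches that of the actual distances):
|XA|² = (0−9)² + (-13−(-11))² = 81 + 4 = 85
|XB|² = (0−(-12))² + (-13−13)² = 144 + 676 = 820
|XC|² = (0−(-8))² + (-13−6)² = 64 + 361 = 425
|XD|² = (0−(-13))² + (-13−(-3))² = 169 + 100 = 269
|XE|² = (0−(-3))² + (-13−(-3))² = 9 + 100 = 109
|XF|² = (0−(-15))² + (-13−(-3))² = 225 + 100 = 325
|XG|² = (0−12)² + (-13−(-13))² = 144 + 0 = 144
|XH|² = (0−(-5))² + (-13−(-5))² = 25 + 64 = 89
|XJ|² = (0−(-7))² + (-13−6)² = 49 + 361 = 410
Minimum is at A.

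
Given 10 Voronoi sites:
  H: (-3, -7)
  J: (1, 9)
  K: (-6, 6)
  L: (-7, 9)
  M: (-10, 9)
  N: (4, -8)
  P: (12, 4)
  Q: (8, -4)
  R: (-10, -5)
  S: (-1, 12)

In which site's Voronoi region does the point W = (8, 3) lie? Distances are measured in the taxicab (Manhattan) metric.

P

d(W,H) = 11 + 10 = 21
d(W,J) = 7 + 6 = 13
d(W,K) = 14 + 3 = 17
d(W,L) = 15 + 6 = 21
d(W,M) = 18 + 6 = 24
d(W,N) = 4 + 11 = 15
d(W,P) = 4 + 1 = 5
d(W,Q) = 0 + 7 = 7
d(W,R) = 18 + 8 = 26
d(W,S) = 9 + 9 = 18
P is nearest.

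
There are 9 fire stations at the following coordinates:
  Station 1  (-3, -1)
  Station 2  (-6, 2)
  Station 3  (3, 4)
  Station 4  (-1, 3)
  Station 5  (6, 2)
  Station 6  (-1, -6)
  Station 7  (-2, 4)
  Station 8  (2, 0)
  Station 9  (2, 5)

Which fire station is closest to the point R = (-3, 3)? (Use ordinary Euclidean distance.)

Squared Euclidean distances:
d²(R, Station 1) = (-3−(-3))² + (3−(-1))² = 0 + 16 = 16
d²(R, Station 2) = (-3−(-6))² + (3−2)² = 9 + 1 = 10
d²(R, Station 3) = (-3−3)² + (3−4)² = 36 + 1 = 37
d²(R, Station 4) = (-3−(-1))² + (3−3)² = 4 + 0 = 4
d²(R, Station 5) = (-3−6)² + (3−2)² = 81 + 1 = 82
d²(R, Station 6) = (-3−(-1))² + (3−(-6))² = 4 + 81 = 85
d²(R, Station 7) = (-3−(-2))² + (3−4)² = 1 + 1 = 2
d²(R, Station 8) = (-3−2)² + (3−0)² = 25 + 9 = 34
d²(R, Station 9) = (-3−2)² + (3−5)² = 25 + 4 = 29
The smallest is to Station 7, so R lies in the Voronoi region of Station 7.

Station 7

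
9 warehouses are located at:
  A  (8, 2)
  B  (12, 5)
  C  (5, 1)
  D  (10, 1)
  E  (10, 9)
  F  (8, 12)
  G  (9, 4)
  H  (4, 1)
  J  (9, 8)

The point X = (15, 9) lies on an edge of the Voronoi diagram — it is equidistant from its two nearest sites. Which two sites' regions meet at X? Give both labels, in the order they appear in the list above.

Squared distances from X to each site:
|XA|² = (15−8)² + (9−2)² = 49 + 49 = 98
|XB|² = (15−12)² + (9−5)² = 9 + 16 = 25
|XC|² = (15−5)² + (9−1)² = 100 + 64 = 164
|XD|² = (15−10)² + (9−1)² = 25 + 64 = 89
|XE|² = (15−10)² + (9−9)² = 25 + 0 = 25
|XF|² = (15−8)² + (9−12)² = 49 + 9 = 58
|XG|² = (15−9)² + (9−4)² = 36 + 25 = 61
|XH|² = (15−4)² + (9−1)² = 121 + 64 = 185
|XJ|² = (15−9)² + (9−8)² = 36 + 1 = 37
X is equidistant from B and E (both at squared distance 25), and every other site is strictly farther — so X lies on the B–E Voronoi edge.

B and E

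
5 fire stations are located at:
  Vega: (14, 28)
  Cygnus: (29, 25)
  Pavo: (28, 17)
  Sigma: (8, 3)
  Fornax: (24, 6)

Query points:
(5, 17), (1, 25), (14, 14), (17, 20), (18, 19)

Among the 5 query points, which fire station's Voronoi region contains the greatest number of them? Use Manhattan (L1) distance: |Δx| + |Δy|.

(5, 17) — d to each: Vega:20, Cygnus:32, Pavo:23, Sigma:17, Fornax:30 → nearest is Sigma
(1, 25) — d to each: Vega:16, Cygnus:28, Pavo:35, Sigma:29, Fornax:42 → nearest is Vega
(14, 14) — d to each: Vega:14, Cygnus:26, Pavo:17, Sigma:17, Fornax:18 → nearest is Vega
(17, 20) — d to each: Vega:11, Cygnus:17, Pavo:14, Sigma:26, Fornax:21 → nearest is Vega
(18, 19) — d to each: Vega:13, Cygnus:17, Pavo:12, Sigma:26, Fornax:19 → nearest is Pavo
Tally — Vega:3, Pavo:1, Sigma:1. Vega captures the most (3).

Vega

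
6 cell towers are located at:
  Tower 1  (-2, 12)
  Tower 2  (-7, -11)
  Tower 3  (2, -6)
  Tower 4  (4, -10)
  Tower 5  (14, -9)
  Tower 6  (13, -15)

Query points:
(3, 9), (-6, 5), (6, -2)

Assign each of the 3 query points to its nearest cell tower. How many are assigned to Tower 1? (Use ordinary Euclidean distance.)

(3, 9) — d² to each: Tower 1:34, Tower 2:500, Tower 3:226, Tower 4:362, Tower 5:445, Tower 6:676 → nearest is Tower 1
(-6, 5) — d² to each: Tower 1:65, Tower 2:257, Tower 3:185, Tower 4:325, Tower 5:596, Tower 6:761 → nearest is Tower 1
(6, -2) — d² to each: Tower 1:260, Tower 2:250, Tower 3:32, Tower 4:68, Tower 5:113, Tower 6:218 → nearest is Tower 3
2 of the 3 points have Tower 1 as nearest.

2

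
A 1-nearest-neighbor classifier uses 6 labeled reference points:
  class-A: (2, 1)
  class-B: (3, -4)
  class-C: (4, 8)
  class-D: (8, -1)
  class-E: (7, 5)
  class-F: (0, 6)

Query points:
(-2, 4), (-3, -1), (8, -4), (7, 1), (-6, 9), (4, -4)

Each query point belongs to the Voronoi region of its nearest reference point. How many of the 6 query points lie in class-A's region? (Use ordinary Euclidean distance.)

(-2, 4) — d² to each: class-A:25, class-B:89, class-C:52, class-D:125, class-E:82, class-F:8 → nearest is class-F
(-3, -1) — d² to each: class-A:29, class-B:45, class-C:130, class-D:121, class-E:136, class-F:58 → nearest is class-A
(8, -4) — d² to each: class-A:61, class-B:25, class-C:160, class-D:9, class-E:82, class-F:164 → nearest is class-D
(7, 1) — d² to each: class-A:25, class-B:41, class-C:58, class-D:5, class-E:16, class-F:74 → nearest is class-D
(-6, 9) — d² to each: class-A:128, class-B:250, class-C:101, class-D:296, class-E:185, class-F:45 → nearest is class-F
(4, -4) — d² to each: class-A:29, class-B:1, class-C:144, class-D:25, class-E:90, class-F:116 → nearest is class-B
1 of the 6 points has class-A as nearest.

1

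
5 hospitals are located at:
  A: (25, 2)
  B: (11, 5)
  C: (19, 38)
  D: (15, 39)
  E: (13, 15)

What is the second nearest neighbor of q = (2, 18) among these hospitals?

B

Compare squared distances (the ordering matches that of the actual distances):
|qA|² = (2−25)² + (18−2)² = 529 + 256 = 785
|qB|² = (2−11)² + (18−5)² = 81 + 169 = 250
|qC|² = (2−19)² + (18−38)² = 289 + 400 = 689
|qD|² = (2−15)² + (18−39)² = 169 + 441 = 610
|qE|² = (2−13)² + (18−15)² = 121 + 9 = 130
Sorted ascending: E, B, D, … — the second-nearest is B.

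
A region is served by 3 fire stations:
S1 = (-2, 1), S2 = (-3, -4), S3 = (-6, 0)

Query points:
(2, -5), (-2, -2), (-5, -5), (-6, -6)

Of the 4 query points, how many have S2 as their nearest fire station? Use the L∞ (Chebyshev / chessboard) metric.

4

(2, -5) — d to each: S1:6, S2:5, S3:8 → nearest is S2
(-2, -2) — d to each: S1:3, S2:2, S3:4 → nearest is S2
(-5, -5) — d to each: S1:6, S2:2, S3:5 → nearest is S2
(-6, -6) — d to each: S1:7, S2:3, S3:6 → nearest is S2
4 of the 4 points have S2 as nearest.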